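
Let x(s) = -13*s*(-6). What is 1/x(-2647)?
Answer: -1/206466 ≈ -4.8434e-6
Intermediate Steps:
x(s) = 78*s
1/x(-2647) = 1/(78*(-2647)) = 1/(-206466) = -1/206466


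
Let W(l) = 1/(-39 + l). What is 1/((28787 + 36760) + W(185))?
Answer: 146/9569863 ≈ 1.5256e-5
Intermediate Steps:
1/((28787 + 36760) + W(185)) = 1/((28787 + 36760) + 1/(-39 + 185)) = 1/(65547 + 1/146) = 1/(9569863/146) = 146/9569863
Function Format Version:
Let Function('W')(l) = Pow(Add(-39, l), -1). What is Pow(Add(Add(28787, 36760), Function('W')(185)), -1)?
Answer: Rational(146, 9569863) ≈ 1.5256e-5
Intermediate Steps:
Pow(Add(Add(28787, 36760), Function('W')(185)), -1) = Pow(Add(Add(28787, 36760), Pow(Add(-39, 185), -1)), -1) = Pow(Add(65547, Pow(146, -1)), -1) = Pow(Add(65547, Rational(1, 146)), -1) = Pow(Rational(9569863, 146), -1) = Rational(146, 9569863)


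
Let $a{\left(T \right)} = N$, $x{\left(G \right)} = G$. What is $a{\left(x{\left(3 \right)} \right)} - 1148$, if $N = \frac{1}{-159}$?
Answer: $- \frac{182533}{159} \approx -1148.0$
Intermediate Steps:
$N = - \frac{1}{159} \approx -0.0062893$
$a{\left(T \right)} = - \frac{1}{159}$
$a{\left(x{\left(3 \right)} \right)} - 1148 = - \frac{1}{159} - 1148 = - \frac{182533}{159}$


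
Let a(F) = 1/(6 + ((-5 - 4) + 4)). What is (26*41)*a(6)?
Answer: 1066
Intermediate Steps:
a(F) = 1 (a(F) = 1/(6 + (-9 + 4)) = 1/(6 - 5) = 1/1 = 1)
(26*41)*a(6) = (26*41)*1 = 1066*1 = 1066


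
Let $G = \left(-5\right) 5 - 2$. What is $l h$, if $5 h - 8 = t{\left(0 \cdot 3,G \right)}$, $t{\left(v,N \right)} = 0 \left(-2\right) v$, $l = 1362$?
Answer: $\frac{10896}{5} \approx 2179.2$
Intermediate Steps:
$G = -27$ ($G = -25 - 2 = -27$)
$t{\left(v,N \right)} = 0$ ($t{\left(v,N \right)} = 0 v = 0$)
$h = \frac{8}{5}$ ($h = \frac{8}{5} + \frac{1}{5} \cdot 0 = \frac{8}{5} + 0 = \frac{8}{5} \approx 1.6$)
$l h = 1362 \cdot \frac{8}{5} = \frac{10896}{5}$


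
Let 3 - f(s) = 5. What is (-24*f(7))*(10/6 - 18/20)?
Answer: 184/5 ≈ 36.800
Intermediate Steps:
f(s) = -2 (f(s) = 3 - 1*5 = 3 - 5 = -2)
(-24*f(7))*(10/6 - 18/20) = (-24*(-2))*(10/6 - 18/20) = 48*(10*(⅙) - 18*1/20) = 48*(5/3 - 9/10) = 48*(23/30) = 184/5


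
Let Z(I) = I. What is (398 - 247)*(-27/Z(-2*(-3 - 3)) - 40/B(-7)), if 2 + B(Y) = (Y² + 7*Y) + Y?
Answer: 11929/36 ≈ 331.36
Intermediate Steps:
B(Y) = -2 + Y² + 8*Y (B(Y) = -2 + ((Y² + 7*Y) + Y) = -2 + (Y² + 8*Y) = -2 + Y² + 8*Y)
(398 - 247)*(-27/Z(-2*(-3 - 3)) - 40/B(-7)) = (398 - 247)*(-27*(-1/(2*(-3 - 3))) - 40/(-2 + (-7)² + 8*(-7))) = 151*(-27/((-2*(-6))) - 40/(-2 + 49 - 56)) = 151*(-27/12 - 40/(-9)) = 151*(-27*1/12 - 40*(-⅑)) = 151*(-9/4 + 40/9) = 151*(79/36) = 11929/36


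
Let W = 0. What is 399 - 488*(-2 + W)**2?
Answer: -1553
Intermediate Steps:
399 - 488*(-2 + W)**2 = 399 - 488*(-2 + 0)**2 = 399 - 488*(-2)**2 = 399 - 488*4 = 399 - 1952 = -1553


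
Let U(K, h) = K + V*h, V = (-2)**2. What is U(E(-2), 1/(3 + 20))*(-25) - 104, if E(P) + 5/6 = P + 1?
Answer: -8627/138 ≈ -62.514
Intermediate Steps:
V = 4
E(P) = 1/6 + P (E(P) = -5/6 + (P + 1) = -5/6 + (1 + P) = 1/6 + P)
U(K, h) = K + 4*h
U(E(-2), 1/(3 + 20))*(-25) - 104 = ((1/6 - 2) + 4/(3 + 20))*(-25) - 104 = (-11/6 + 4/23)*(-25) - 104 = -229/138*(-25) - 104 = 5725/138 - 104 = -8627/138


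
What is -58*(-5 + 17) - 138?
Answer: -834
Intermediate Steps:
-58*(-5 + 17) - 138 = -58*12 - 138 = -696 - 138 = -834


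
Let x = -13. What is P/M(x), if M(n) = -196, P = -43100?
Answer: 10775/49 ≈ 219.90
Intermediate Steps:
P/M(x) = -43100/(-196) = -43100*(-1/196) = 10775/49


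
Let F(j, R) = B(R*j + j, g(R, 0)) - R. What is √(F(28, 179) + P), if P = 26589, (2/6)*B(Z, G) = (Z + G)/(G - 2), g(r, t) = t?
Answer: 5*√754 ≈ 137.30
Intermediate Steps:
B(Z, G) = 3*(G + Z)/(-2 + G) (B(Z, G) = 3*((Z + G)/(G - 2)) = 3*((G + Z)/(-2 + G)) = 3*(G + Z)/(-2 + G))
F(j, R) = -R - 3*j/2 - 3*R*j/2 (F(j, R) = 3*(0 + (R*j + j))/(-2 + 0) - R = 3*(0 + (j + R*j))/(-2) - R = 3*(-½)*(j + R*j) - R = (-3*j/2 - 3*R*j/2) - R = -R - 3*j/2 - 3*R*j/2)
√(F(28, 179) + P) = √((-1*179 - 3/2*28*(1 + 179)) + 26589) = √((-179 - 3/2*28*180) + 26589) = √((-179 - 7560) + 26589) = √(-7739 + 26589) = √18850 = 5*√754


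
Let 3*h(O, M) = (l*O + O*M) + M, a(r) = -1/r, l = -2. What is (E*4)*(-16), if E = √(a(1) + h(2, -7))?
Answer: -128*I*√21/3 ≈ -195.52*I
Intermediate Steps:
h(O, M) = -2*O/3 + M/3 + M*O/3 (h(O, M) = ((-2*O + O*M) + M)/3 = ((-2*O + M*O) + M)/3 = (M - 2*O + M*O)/3 = -2*O/3 + M/3 + M*O/3)
E = 2*I*√21/3 (E = √(-1/1 + (-⅔*2 + (⅓)*(-7) + (⅓)*(-7)*2)) = √(-1*1 + (-4/3 - 7/3 - 14/3)) = √(-1 - 25/3) = √(-28/3) = 2*I*√21/3 ≈ 3.055*I)
(E*4)*(-16) = ((2*I*√21/3)*4)*(-16) = (8*I*√21/3)*(-16) = -128*I*√21/3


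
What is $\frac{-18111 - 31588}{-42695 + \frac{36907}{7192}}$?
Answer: $\frac{357435208}{307025533} \approx 1.1642$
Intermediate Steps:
$\frac{-18111 - 31588}{-42695 + \frac{36907}{7192}} = - \frac{49699}{-42695 + 36907 \cdot \frac{1}{7192}} = - \frac{49699}{-42695 + \frac{36907}{7192}} = - \frac{49699}{- \frac{307025533}{7192}} = \left(-49699\right) \left(- \frac{7192}{307025533}\right) = \frac{357435208}{307025533}$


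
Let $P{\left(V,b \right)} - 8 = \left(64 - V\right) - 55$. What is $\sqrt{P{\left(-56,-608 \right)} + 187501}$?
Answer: $\sqrt{187574} \approx 433.1$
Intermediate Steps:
$P{\left(V,b \right)} = 17 - V$ ($P{\left(V,b \right)} = 8 - \left(-9 + V\right) = 17 - V$)
$\sqrt{P{\left(-56,-608 \right)} + 187501} = \sqrt{\left(17 - -56\right) + 187501} = \sqrt{\left(17 + 56\right) + 187501} = \sqrt{73 + 187501} = \sqrt{187574}$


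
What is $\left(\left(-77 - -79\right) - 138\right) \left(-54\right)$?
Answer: $7344$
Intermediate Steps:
$\left(\left(-77 - -79\right) - 138\right) \left(-54\right) = \left(\left(-77 + 79\right) - 138\right) \left(-54\right) = \left(2 - 138\right) \left(-54\right) = \left(-136\right) \left(-54\right) = 7344$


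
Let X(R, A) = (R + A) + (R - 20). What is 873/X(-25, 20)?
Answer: -873/50 ≈ -17.460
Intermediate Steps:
X(R, A) = -20 + A + 2*R (X(R, A) = (A + R) + (-20 + R) = -20 + A + 2*R)
873/X(-25, 20) = 873/(-20 + 20 + 2*(-25)) = 873/(-20 + 20 - 50) = 873/(-50) = 873*(-1/50) = -873/50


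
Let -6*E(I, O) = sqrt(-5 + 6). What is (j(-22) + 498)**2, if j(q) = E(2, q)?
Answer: 8922169/36 ≈ 2.4784e+5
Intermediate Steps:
E(I, O) = -1/6 (E(I, O) = -sqrt(-5 + 6)/6 = -sqrt(1)/6 = -1/6*1 = -1/6)
j(q) = -1/6
(j(-22) + 498)**2 = (-1/6 + 498)**2 = (2987/6)**2 = 8922169/36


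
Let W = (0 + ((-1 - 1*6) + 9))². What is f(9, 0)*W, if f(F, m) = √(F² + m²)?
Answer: 36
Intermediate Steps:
W = 4 (W = (0 + ((-1 - 6) + 9))² = (0 + (-7 + 9))² = (0 + 2)² = 2² = 4)
f(9, 0)*W = √(9² + 0²)*4 = √(81 + 0)*4 = √81*4 = 9*4 = 36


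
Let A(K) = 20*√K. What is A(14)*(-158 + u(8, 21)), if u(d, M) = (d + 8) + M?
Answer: -2420*√14 ≈ -9054.8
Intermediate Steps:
u(d, M) = 8 + M + d (u(d, M) = (8 + d) + M = 8 + M + d)
A(14)*(-158 + u(8, 21)) = (20*√14)*(-158 + (8 + 21 + 8)) = (20*√14)*(-158 + 37) = (20*√14)*(-121) = -2420*√14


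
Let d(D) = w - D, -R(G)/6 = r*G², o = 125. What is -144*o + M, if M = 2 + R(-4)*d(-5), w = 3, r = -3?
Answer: -15694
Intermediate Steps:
R(G) = 18*G² (R(G) = -(-18)*G² = 18*G²)
d(D) = 3 - D
M = 2306 (M = 2 + (18*(-4)²)*(3 - 1*(-5)) = 2 + (18*16)*(3 + 5) = 2 + 288*8 = 2 + 2304 = 2306)
-144*o + M = -144*125 + 2306 = -18000 + 2306 = -15694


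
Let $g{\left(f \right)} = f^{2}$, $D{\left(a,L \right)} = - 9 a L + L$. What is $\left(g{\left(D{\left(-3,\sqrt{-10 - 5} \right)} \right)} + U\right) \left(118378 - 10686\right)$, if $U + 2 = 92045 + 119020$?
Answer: $21463338676$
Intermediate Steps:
$D{\left(a,L \right)} = L - 9 L a$ ($D{\left(a,L \right)} = - 9 L a + L = L - 9 L a$)
$U = 211063$ ($U = -2 + \left(92045 + 119020\right) = -2 + 211065 = 211063$)
$\left(g{\left(D{\left(-3,\sqrt{-10 - 5} \right)} \right)} + U\right) \left(118378 - 10686\right) = \left(\left(\sqrt{-10 - 5} \left(1 - -27\right)\right)^{2} + 211063\right) \left(118378 - 10686\right) = \left(\left(\sqrt{-15} \left(1 + 27\right)\right)^{2} + 211063\right) 107692 = \left(\left(i \sqrt{15} \cdot 28\right)^{2} + 211063\right) 107692 = \left(\left(28 i \sqrt{15}\right)^{2} + 211063\right) 107692 = \left(-11760 + 211063\right) 107692 = 199303 \cdot 107692 = 21463338676$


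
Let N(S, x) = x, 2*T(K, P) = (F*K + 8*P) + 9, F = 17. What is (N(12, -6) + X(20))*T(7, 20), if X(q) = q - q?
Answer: -864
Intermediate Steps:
T(K, P) = 9/2 + 4*P + 17*K/2 (T(K, P) = ((17*K + 8*P) + 9)/2 = ((8*P + 17*K) + 9)/2 = (9 + 8*P + 17*K)/2 = 9/2 + 4*P + 17*K/2)
X(q) = 0
(N(12, -6) + X(20))*T(7, 20) = (-6 + 0)*(9/2 + 4*20 + (17/2)*7) = -6*(9/2 + 80 + 119/2) = -6*144 = -864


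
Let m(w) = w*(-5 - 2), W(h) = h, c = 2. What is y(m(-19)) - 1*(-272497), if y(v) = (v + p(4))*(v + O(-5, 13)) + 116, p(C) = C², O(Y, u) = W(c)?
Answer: 292728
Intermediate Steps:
O(Y, u) = 2
m(w) = -7*w (m(w) = w*(-7) = -7*w)
y(v) = 116 + (2 + v)*(16 + v) (y(v) = (v + 4²)*(v + 2) + 116 = (v + 16)*(2 + v) + 116 = (16 + v)*(2 + v) + 116 = (2 + v)*(16 + v) + 116 = 116 + (2 + v)*(16 + v))
y(m(-19)) - 1*(-272497) = (148 + (-7*(-19))² + 18*(-7*(-19))) - 1*(-272497) = (148 + 133² + 18*133) + 272497 = (148 + 17689 + 2394) + 272497 = 20231 + 272497 = 292728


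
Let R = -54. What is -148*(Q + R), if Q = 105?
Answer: -7548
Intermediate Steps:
-148*(Q + R) = -148*(105 - 54) = -148*51 = -7548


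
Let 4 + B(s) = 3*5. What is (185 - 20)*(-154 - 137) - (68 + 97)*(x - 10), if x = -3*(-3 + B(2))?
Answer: -42405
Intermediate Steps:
B(s) = 11 (B(s) = -4 + 3*5 = -4 + 15 = 11)
x = -24 (x = -3*(-3 + 11) = -3*8 = -24)
(185 - 20)*(-154 - 137) - (68 + 97)*(x - 10) = (185 - 20)*(-154 - 137) - (68 + 97)*(-24 - 10) = 165*(-291) - 165*(-34) = -48015 - 1*(-5610) = -48015 + 5610 = -42405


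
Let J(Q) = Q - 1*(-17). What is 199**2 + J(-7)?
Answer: 39611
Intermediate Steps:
J(Q) = 17 + Q (J(Q) = Q + 17 = 17 + Q)
199**2 + J(-7) = 199**2 + (17 - 7) = 39601 + 10 = 39611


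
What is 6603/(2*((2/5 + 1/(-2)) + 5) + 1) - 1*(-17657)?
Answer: 328831/18 ≈ 18268.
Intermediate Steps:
6603/(2*((2/5 + 1/(-2)) + 5) + 1) - 1*(-17657) = 6603/(2*((2*(⅕) + 1*(-½)) + 5) + 1) + 17657 = 6603/(2*((⅖ - ½) + 5) + 1) + 17657 = 6603/(2*(-⅒ + 5) + 1) + 17657 = 6603/(2*(49/10) + 1) + 17657 = 6603/(49/5 + 1) + 17657 = 6603/(54/5) + 17657 = 6603*(5/54) + 17657 = 11005/18 + 17657 = 328831/18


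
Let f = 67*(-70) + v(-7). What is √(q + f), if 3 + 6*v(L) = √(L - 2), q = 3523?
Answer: √(-4670 + 2*I)/2 ≈ 0.0073166 + 34.169*I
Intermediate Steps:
v(L) = -½ + √(-2 + L)/6 (v(L) = -½ + √(L - 2)/6 = -½ + √(-2 + L)/6)
f = -9381/2 + I/2 (f = 67*(-70) + (-½ + √(-2 - 7)/6) = -4690 + (-½ + √(-9)/6) = -4690 + (-½ + (3*I)/6) = -4690 + (-½ + I/2) = -9381/2 + I/2 ≈ -4690.5 + 0.5*I)
√(q + f) = √(3523 + (-9381/2 + I/2)) = √(-2335/2 + I/2)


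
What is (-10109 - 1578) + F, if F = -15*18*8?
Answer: -13847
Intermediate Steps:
F = -2160 (F = -270*8 = -2160)
(-10109 - 1578) + F = (-10109 - 1578) - 2160 = -11687 - 2160 = -13847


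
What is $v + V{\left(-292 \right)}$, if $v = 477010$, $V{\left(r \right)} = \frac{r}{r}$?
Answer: $477011$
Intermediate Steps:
$V{\left(r \right)} = 1$
$v + V{\left(-292 \right)} = 477010 + 1 = 477011$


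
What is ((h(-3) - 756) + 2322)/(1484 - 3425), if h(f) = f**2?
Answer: -525/647 ≈ -0.81144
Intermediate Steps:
((h(-3) - 756) + 2322)/(1484 - 3425) = (((-3)**2 - 756) + 2322)/(1484 - 3425) = ((9 - 756) + 2322)/(-1941) = (-747 + 2322)*(-1/1941) = 1575*(-1/1941) = -525/647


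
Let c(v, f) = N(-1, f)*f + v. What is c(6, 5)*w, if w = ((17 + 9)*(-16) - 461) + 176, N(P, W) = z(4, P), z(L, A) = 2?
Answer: -11216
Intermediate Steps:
N(P, W) = 2
c(v, f) = v + 2*f (c(v, f) = 2*f + v = v + 2*f)
w = -701 (w = (26*(-16) - 461) + 176 = (-416 - 461) + 176 = -877 + 176 = -701)
c(6, 5)*w = (6 + 2*5)*(-701) = (6 + 10)*(-701) = 16*(-701) = -11216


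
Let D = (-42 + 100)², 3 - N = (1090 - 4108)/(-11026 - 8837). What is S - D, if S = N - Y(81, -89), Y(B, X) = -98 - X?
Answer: -22194598/6621 ≈ -3352.2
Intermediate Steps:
N = 18857/6621 (N = 3 - (1090 - 4108)/(-11026 - 8837) = 3 - (-3018)/(-19863) = 3 - (-3018)*(-1)/19863 = 3 - 1*1006/6621 = 3 - 1006/6621 = 18857/6621 ≈ 2.8481)
S = 78446/6621 (S = 18857/6621 - (-98 - 1*(-89)) = 18857/6621 - (-98 + 89) = 18857/6621 - 1*(-9) = 18857/6621 + 9 = 78446/6621 ≈ 11.848)
D = 3364 (D = 58² = 3364)
S - D = 78446/6621 - 1*3364 = 78446/6621 - 3364 = -22194598/6621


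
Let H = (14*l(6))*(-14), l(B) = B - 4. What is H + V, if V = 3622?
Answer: 3230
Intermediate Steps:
l(B) = -4 + B
H = -392 (H = (14*(-4 + 6))*(-14) = (14*2)*(-14) = 28*(-14) = -392)
H + V = -392 + 3622 = 3230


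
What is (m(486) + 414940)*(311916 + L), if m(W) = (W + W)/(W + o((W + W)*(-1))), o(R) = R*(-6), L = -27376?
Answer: 1534871927880/13 ≈ 1.1807e+11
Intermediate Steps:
o(R) = -6*R
m(W) = 2/13 (m(W) = (W + W)/(W - 6*(W + W)*(-1)) = (2*W)/(W - 6*2*W*(-1)) = (2*W)/(W - (-12)*W) = (2*W)/(W + 12*W) = (2*W)/((13*W)) = (2*W)*(1/(13*W)) = 2/13)
(m(486) + 414940)*(311916 + L) = (2/13 + 414940)*(311916 - 27376) = (5394222/13)*284540 = 1534871927880/13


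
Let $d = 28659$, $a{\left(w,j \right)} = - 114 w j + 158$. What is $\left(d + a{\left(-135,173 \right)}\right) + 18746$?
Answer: $2710033$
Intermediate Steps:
$a{\left(w,j \right)} = 158 - 114 j w$ ($a{\left(w,j \right)} = - 114 j w + 158 = 158 - 114 j w$)
$\left(d + a{\left(-135,173 \right)}\right) + 18746 = \left(28659 - \left(-158 + 19722 \left(-135\right)\right)\right) + 18746 = \left(28659 + \left(158 + 2662470\right)\right) + 18746 = \left(28659 + 2662628\right) + 18746 = 2691287 + 18746 = 2710033$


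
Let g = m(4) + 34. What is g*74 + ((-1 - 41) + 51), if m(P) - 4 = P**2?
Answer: 4005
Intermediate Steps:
m(P) = 4 + P**2
g = 54 (g = (4 + 4**2) + 34 = (4 + 16) + 34 = 20 + 34 = 54)
g*74 + ((-1 - 41) + 51) = 54*74 + ((-1 - 41) + 51) = 3996 + (-42 + 51) = 3996 + 9 = 4005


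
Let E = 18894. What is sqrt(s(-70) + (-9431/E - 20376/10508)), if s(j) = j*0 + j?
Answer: I*sqrt(178457950346667954)/49634538 ≈ 8.5111*I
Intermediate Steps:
s(j) = j (s(j) = 0 + j = j)
sqrt(s(-70) + (-9431/E - 20376/10508)) = sqrt(-70 + (-9431/18894 - 20376/10508)) = sqrt(-70 + (-9431*1/18894 - 20376*1/10508)) = sqrt(-70 + (-9431/18894 - 5094/2627)) = sqrt(-70 - 121021273/49634538) = sqrt(-3595438933/49634538) = I*sqrt(178457950346667954)/49634538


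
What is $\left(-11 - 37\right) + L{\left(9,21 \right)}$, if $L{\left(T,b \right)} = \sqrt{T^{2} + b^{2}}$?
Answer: $-48 + 3 \sqrt{58} \approx -25.153$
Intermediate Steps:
$\left(-11 - 37\right) + L{\left(9,21 \right)} = \left(-11 - 37\right) + \sqrt{9^{2} + 21^{2}} = \left(-11 - 37\right) + \sqrt{81 + 441} = -48 + \sqrt{522} = -48 + 3 \sqrt{58}$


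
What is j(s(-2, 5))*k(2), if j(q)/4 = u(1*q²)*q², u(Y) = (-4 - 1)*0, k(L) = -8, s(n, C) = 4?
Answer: 0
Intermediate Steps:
u(Y) = 0 (u(Y) = -5*0 = 0)
j(q) = 0 (j(q) = 4*(0*q²) = 4*0 = 0)
j(s(-2, 5))*k(2) = 0*(-8) = 0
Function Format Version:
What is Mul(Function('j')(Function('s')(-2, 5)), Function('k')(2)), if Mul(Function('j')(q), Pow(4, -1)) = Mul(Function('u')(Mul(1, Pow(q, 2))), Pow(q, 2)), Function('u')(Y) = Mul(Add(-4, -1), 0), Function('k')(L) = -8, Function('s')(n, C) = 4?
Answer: 0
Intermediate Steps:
Function('u')(Y) = 0 (Function('u')(Y) = Mul(-5, 0) = 0)
Function('j')(q) = 0 (Function('j')(q) = Mul(4, Mul(0, Pow(q, 2))) = Mul(4, 0) = 0)
Mul(Function('j')(Function('s')(-2, 5)), Function('k')(2)) = Mul(0, -8) = 0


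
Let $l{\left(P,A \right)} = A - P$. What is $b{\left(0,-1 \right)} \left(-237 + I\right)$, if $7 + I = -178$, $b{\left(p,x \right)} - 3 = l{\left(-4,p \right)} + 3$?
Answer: $-4220$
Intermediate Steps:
$b{\left(p,x \right)} = 10 + p$ ($b{\left(p,x \right)} = 3 + \left(\left(p - -4\right) + 3\right) = 3 + \left(\left(p + 4\right) + 3\right) = 3 + \left(\left(4 + p\right) + 3\right) = 3 + \left(7 + p\right) = 10 + p$)
$I = -185$ ($I = -7 - 178 = -185$)
$b{\left(0,-1 \right)} \left(-237 + I\right) = \left(10 + 0\right) \left(-237 - 185\right) = 10 \left(-422\right) = -4220$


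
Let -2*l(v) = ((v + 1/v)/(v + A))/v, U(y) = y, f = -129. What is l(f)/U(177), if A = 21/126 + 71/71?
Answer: 16642/753055173 ≈ 2.2099e-5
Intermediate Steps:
A = 7/6 (A = 21*(1/126) + 71*(1/71) = 1/6 + 1 = 7/6 ≈ 1.1667)
l(v) = -(v + 1/v)/(2*v*(7/6 + v)) (l(v) = -(v + 1/v)/(v + 7/6)/(2*v) = -(v + 1/v)/(7/6 + v)/(2*v) = -(v + 1/v)/(2*v*(7/6 + v)))
l(f)/U(177) = (3*(-1 - 1*(-129)**2)/((-129)**2*(7 + 6*(-129))))/177 = (3*(1/16641)*(-1 - 1*16641)/(7 - 774))*(1/177) = (3*(1/16641)*(-1 - 16641)/(-767))*(1/177) = (3*(1/16641)*(-1/767)*(-16642))*(1/177) = (16642/4254549)*(1/177) = 16642/753055173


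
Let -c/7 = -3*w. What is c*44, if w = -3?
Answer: -2772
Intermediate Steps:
c = -63 (c = -(-21)*(-3) = -7*9 = -63)
c*44 = -63*44 = -2772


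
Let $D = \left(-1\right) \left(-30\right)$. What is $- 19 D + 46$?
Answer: $-524$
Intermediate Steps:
$D = 30$
$- 19 D + 46 = \left(-19\right) 30 + 46 = -570 + 46 = -524$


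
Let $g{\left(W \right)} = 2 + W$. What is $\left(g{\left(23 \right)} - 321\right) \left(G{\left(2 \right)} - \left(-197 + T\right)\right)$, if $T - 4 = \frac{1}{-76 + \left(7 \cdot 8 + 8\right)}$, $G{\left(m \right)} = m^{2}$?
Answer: $- \frac{175010}{3} \approx -58337.0$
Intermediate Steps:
$T = \frac{47}{12}$ ($T = 4 + \frac{1}{-76 + \left(7 \cdot 8 + 8\right)} = 4 + \frac{1}{-76 + \left(56 + 8\right)} = 4 + \frac{1}{-76 + 64} = 4 + \frac{1}{-12} = 4 - \frac{1}{12} = \frac{47}{12} \approx 3.9167$)
$\left(g{\left(23 \right)} - 321\right) \left(G{\left(2 \right)} - \left(-197 + T\right)\right) = \left(\left(2 + 23\right) - 321\right) \left(2^{2} + \left(197 - \frac{47}{12}\right)\right) = \left(25 - 321\right) \left(4 + \left(197 - \frac{47}{12}\right)\right) = - 296 \left(4 + \frac{2317}{12}\right) = \left(-296\right) \frac{2365}{12} = - \frac{175010}{3}$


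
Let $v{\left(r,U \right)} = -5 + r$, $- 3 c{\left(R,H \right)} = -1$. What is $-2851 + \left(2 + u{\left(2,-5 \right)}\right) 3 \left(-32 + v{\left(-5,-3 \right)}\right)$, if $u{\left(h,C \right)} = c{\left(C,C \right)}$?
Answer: $-3145$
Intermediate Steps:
$c{\left(R,H \right)} = \frac{1}{3}$ ($c{\left(R,H \right)} = \left(- \frac{1}{3}\right) \left(-1\right) = \frac{1}{3}$)
$u{\left(h,C \right)} = \frac{1}{3}$
$-2851 + \left(2 + u{\left(2,-5 \right)}\right) 3 \left(-32 + v{\left(-5,-3 \right)}\right) = -2851 + \left(2 + \frac{1}{3}\right) 3 \left(-32 - 10\right) = -2851 + \frac{7}{3} \cdot 3 \left(-32 - 10\right) = -2851 + 7 \left(-42\right) = -2851 - 294 = -3145$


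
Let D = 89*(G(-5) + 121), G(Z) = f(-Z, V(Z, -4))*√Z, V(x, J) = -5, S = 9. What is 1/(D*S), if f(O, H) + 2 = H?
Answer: 121/11923686 + 7*I*√5/11923686 ≈ 1.0148e-5 + 1.3127e-6*I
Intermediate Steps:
f(O, H) = -2 + H
G(Z) = -7*√Z (G(Z) = (-2 - 5)*√Z = -7*√Z)
D = 10769 - 623*I*√5 (D = 89*(-7*I*√5 + 121) = 89*(121 - 7*I*√5) = 10769 - 623*I*√5 ≈ 10769.0 - 1393.1*I)
1/(D*S) = 1/((10769 - 623*I*√5)*9) = 1/(96921 - 5607*I*√5)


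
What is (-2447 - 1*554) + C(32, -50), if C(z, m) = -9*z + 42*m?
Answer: -5389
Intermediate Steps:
(-2447 - 1*554) + C(32, -50) = (-2447 - 1*554) + (-9*32 + 42*(-50)) = (-2447 - 554) + (-288 - 2100) = -3001 - 2388 = -5389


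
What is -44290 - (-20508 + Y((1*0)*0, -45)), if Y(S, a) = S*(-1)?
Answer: -23782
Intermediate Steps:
Y(S, a) = -S
-44290 - (-20508 + Y((1*0)*0, -45)) = -44290 - (-20508 - 1*0*0) = -44290 - (-20508 - 0*0) = -44290 - (-20508 - 1*0) = -44290 - (-20508 + 0) = -44290 - 1*(-20508) = -44290 + 20508 = -23782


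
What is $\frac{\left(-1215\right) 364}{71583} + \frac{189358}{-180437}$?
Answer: $- \frac{31118293778}{4305407257} \approx -7.2277$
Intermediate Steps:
$\frac{\left(-1215\right) 364}{71583} + \frac{189358}{-180437} = \left(-442260\right) \frac{1}{71583} + 189358 \left(- \frac{1}{180437}\right) = - \frac{147420}{23861} - \frac{189358}{180437} = - \frac{31118293778}{4305407257}$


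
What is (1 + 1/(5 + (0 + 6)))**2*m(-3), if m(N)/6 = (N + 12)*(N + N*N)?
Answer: 46656/121 ≈ 385.59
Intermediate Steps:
m(N) = 6*(12 + N)*(N + N**2) (m(N) = 6*((N + 12)*(N + N*N)) = 6*((12 + N)*(N + N**2)) = 6*(12 + N)*(N + N**2))
(1 + 1/(5 + (0 + 6)))**2*m(-3) = (1 + 1/(5 + (0 + 6)))**2*(6*(-3)*(12 + (-3)**2 + 13*(-3))) = (1 + 1/(5 + 6))**2*(6*(-3)*(12 + 9 - 39)) = (1 + 1/11)**2*(6*(-3)*(-18)) = (1 + 1/11)**2*324 = (12/11)**2*324 = (144/121)*324 = 46656/121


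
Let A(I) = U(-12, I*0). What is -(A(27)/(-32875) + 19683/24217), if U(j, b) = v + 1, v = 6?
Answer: -646909106/796133875 ≈ -0.81256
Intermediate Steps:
U(j, b) = 7 (U(j, b) = 6 + 1 = 7)
A(I) = 7
-(A(27)/(-32875) + 19683/24217) = -(7/(-32875) + 19683/24217) = -(7*(-1/32875) + 19683*(1/24217)) = -(-7/32875 + 19683/24217) = -1*646909106/796133875 = -646909106/796133875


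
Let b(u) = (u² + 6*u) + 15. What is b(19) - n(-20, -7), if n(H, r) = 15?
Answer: 475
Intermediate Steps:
b(u) = 15 + u² + 6*u
b(19) - n(-20, -7) = (15 + 19² + 6*19) - 1*15 = (15 + 361 + 114) - 15 = 490 - 15 = 475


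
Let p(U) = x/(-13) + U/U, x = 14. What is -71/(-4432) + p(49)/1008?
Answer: 3617/226863 ≈ 0.015944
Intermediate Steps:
p(U) = -1/13 (p(U) = 14/(-13) + U/U = 14*(-1/13) + 1 = -14/13 + 1 = -1/13)
-71/(-4432) + p(49)/1008 = -71/(-4432) - 1/13/1008 = -71*(-1/4432) - 1/13*1/1008 = 71/4432 - 1/13104 = 3617/226863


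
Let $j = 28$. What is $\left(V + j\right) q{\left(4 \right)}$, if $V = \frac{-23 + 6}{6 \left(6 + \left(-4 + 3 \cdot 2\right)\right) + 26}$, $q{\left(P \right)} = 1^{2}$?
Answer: $\frac{2055}{74} \approx 27.77$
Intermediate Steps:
$q{\left(P \right)} = 1$
$V = - \frac{17}{74}$ ($V = - \frac{17}{6 \left(6 + \left(-4 + 6\right)\right) + 26} = - \frac{17}{6 \left(6 + 2\right) + 26} = - \frac{17}{6 \cdot 8 + 26} = - \frac{17}{48 + 26} = - \frac{17}{74} \approx -0.22973$)
$\left(V + j\right) q{\left(4 \right)} = \left(- \frac{17}{74} + 28\right) 1 = \frac{2055}{74} \cdot 1 = \frac{2055}{74}$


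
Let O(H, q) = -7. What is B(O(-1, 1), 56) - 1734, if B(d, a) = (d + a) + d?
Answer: -1692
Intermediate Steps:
B(d, a) = a + 2*d (B(d, a) = (a + d) + d = a + 2*d)
B(O(-1, 1), 56) - 1734 = (56 + 2*(-7)) - 1734 = (56 - 14) - 1734 = 42 - 1734 = -1692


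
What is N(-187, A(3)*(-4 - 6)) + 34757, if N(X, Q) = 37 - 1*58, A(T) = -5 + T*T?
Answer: 34736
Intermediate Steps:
A(T) = -5 + T**2
N(X, Q) = -21 (N(X, Q) = 37 - 58 = -21)
N(-187, A(3)*(-4 - 6)) + 34757 = -21 + 34757 = 34736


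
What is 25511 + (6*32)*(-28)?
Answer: 20135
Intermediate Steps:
25511 + (6*32)*(-28) = 25511 + 192*(-28) = 25511 - 5376 = 20135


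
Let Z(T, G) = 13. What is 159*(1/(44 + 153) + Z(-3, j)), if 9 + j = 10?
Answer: 407358/197 ≈ 2067.8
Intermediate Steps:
j = 1 (j = -9 + 10 = 1)
159*(1/(44 + 153) + Z(-3, j)) = 159*(1/(44 + 153) + 13) = 159*(1/197 + 13) = 159*(2562/197) = 407358/197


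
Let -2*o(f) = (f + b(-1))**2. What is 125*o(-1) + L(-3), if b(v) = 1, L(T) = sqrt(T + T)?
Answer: I*sqrt(6) ≈ 2.4495*I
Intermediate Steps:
L(T) = sqrt(2)*sqrt(T) (L(T) = sqrt(2*T) = sqrt(2)*sqrt(T))
o(f) = -(1 + f)**2/2 (o(f) = -(f + 1)**2/2 = -(1 + f)**2/2)
125*o(-1) + L(-3) = 125*(-(1 - 1)**2/2) + sqrt(2)*sqrt(-3) = 125*(-1/2*0**2) + sqrt(2)*(I*sqrt(3)) = 125*(-1/2*0) + I*sqrt(6) = 125*0 + I*sqrt(6) = 0 + I*sqrt(6) = I*sqrt(6)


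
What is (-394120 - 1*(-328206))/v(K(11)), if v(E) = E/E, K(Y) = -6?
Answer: -65914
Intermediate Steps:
v(E) = 1
(-394120 - 1*(-328206))/v(K(11)) = (-394120 - 1*(-328206))/1 = (-394120 + 328206)*1 = -65914*1 = -65914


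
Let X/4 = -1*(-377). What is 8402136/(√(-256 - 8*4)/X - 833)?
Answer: -994757927224152/98621749699 - 9502815816*I*√2/98621749699 ≈ -10087.0 - 0.13627*I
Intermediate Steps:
X = 1508 (X = 4*(-1*(-377)) = 4*377 = 1508)
8402136/(√(-256 - 8*4)/X - 833) = 8402136/(√(-256 - 8*4)/1508 - 833) = 8402136/(√(-256 - 32)/1508 - 833) = 8402136/(√(-288)/1508 - 833) = 8402136/((12*I*√2)/1508 - 833) = 8402136/(3*I*√2/377 - 833) = 8402136/(-833 + 3*I*√2/377)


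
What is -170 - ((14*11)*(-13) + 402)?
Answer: 1430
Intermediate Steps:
-170 - ((14*11)*(-13) + 402) = -170 - (154*(-13) + 402) = -170 - (-2002 + 402) = -170 - 1*(-1600) = -170 + 1600 = 1430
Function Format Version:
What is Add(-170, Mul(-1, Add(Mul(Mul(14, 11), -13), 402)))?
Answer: 1430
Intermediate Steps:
Add(-170, Mul(-1, Add(Mul(Mul(14, 11), -13), 402))) = Add(-170, Mul(-1, Add(Mul(154, -13), 402))) = Add(-170, Mul(-1, Add(-2002, 402))) = Add(-170, Mul(-1, -1600)) = Add(-170, 1600) = 1430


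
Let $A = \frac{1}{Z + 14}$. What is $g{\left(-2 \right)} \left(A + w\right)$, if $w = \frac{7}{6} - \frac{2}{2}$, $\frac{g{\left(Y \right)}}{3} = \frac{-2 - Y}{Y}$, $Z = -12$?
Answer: $0$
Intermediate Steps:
$A = \frac{1}{2}$ ($A = \frac{1}{-12 + 14} = \frac{1}{2} \approx 0.5$)
$g{\left(Y \right)} = \frac{3 \left(-2 - Y\right)}{Y}$ ($g{\left(Y \right)} = 3 \frac{-2 - Y}{Y} = \frac{3 \left(-2 - Y\right)}{Y}$)
$w = \frac{1}{6}$ ($w = 7 \cdot \frac{1}{6} - 1 = \frac{7}{6} - 1 = \frac{1}{6} \approx 0.16667$)
$g{\left(-2 \right)} \left(A + w\right) = \left(-3 - \frac{6}{-2}\right) \left(\frac{1}{2} + \frac{1}{6}\right) = \left(-3 - -3\right) \frac{2}{3} = \left(-3 + 3\right) \frac{2}{3} = 0 \cdot \frac{2}{3} = 0$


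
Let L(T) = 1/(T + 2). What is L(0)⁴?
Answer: 1/16 ≈ 0.062500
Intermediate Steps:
L(T) = 1/(2 + T)
L(0)⁴ = (1/(2 + 0))⁴ = (1/2)⁴ = (½)⁴ = 1/16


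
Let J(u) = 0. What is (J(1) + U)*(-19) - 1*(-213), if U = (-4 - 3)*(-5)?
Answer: -452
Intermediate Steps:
U = 35 (U = -7*(-5) = 35)
(J(1) + U)*(-19) - 1*(-213) = (0 + 35)*(-19) - 1*(-213) = 35*(-19) + 213 = -665 + 213 = -452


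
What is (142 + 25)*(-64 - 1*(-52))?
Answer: -2004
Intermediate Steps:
(142 + 25)*(-64 - 1*(-52)) = 167*(-64 + 52) = 167*(-12) = -2004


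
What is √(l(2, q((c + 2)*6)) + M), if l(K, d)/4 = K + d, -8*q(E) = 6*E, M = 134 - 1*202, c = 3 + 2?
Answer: I*√186 ≈ 13.638*I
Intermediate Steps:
c = 5
M = -68 (M = 134 - 202 = -68)
q(E) = -3*E/4
l(K, d) = 4*K + 4*d (l(K, d) = 4*(K + d) = 4*K + 4*d)
√(l(2, q((c + 2)*6)) + M) = √((4*2 + 4*(-3*(5 + 2)*6/4)) - 68) = √((8 + 4*(-21*6/4)) - 68) = √((8 + 4*(-¾*42)) - 68) = √((8 + 4*(-63/2)) - 68) = √((8 - 126) - 68) = √(-118 - 68) = √(-186) = I*√186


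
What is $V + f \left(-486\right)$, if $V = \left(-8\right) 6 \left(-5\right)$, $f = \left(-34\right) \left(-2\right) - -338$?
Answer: $-197076$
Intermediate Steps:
$f = 406$ ($f = 68 + 338 = 406$)
$V = 240$ ($V = \left(-48\right) \left(-5\right) = 240$)
$V + f \left(-486\right) = 240 + 406 \left(-486\right) = 240 - 197316 = -197076$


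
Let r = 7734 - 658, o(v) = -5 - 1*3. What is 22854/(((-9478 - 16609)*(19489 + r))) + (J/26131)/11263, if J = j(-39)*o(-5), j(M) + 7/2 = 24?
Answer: -325709135442/9712360136239915 ≈ -3.3536e-5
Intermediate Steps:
o(v) = -8 (o(v) = -5 - 3 = -8)
r = 7076
j(M) = 41/2 (j(M) = -7/2 + 24 = 41/2)
J = -164 (J = (41/2)*(-8) = -164)
22854/(((-9478 - 16609)*(19489 + r))) + (J/26131)/11263 = 22854/(((-9478 - 16609)*(19489 + 7076))) - 164/26131/11263 = 22854/((-26087*26565)) - 164*1/26131*(1/11263) = 22854/(-693001155) - 164/26131*1/11263 = 22854*(-1/693001155) - 164/294313453 = -7618/231000385 - 164/294313453 = -325709135442/9712360136239915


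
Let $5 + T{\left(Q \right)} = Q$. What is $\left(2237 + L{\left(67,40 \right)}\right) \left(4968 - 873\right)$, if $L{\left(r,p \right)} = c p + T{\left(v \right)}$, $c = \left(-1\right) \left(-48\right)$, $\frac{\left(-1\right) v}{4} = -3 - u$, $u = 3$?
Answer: $17100720$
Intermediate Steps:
$v = 24$ ($v = - 4 \left(-3 - 3\right) = \left(-4\right) \left(-6\right) = 24$)
$T{\left(Q \right)} = -5 + Q$
$c = 48$
$L{\left(r,p \right)} = 19 + 48 p$ ($L{\left(r,p \right)} = 48 p + \left(-5 + 24\right) = 48 p + 19 = 19 + 48 p$)
$\left(2237 + L{\left(67,40 \right)}\right) \left(4968 - 873\right) = \left(2237 + \left(19 + 48 \cdot 40\right)\right) \left(4968 - 873\right) = \left(2237 + \left(19 + 1920\right)\right) 4095 = \left(2237 + 1939\right) 4095 = 4176 \cdot 4095 = 17100720$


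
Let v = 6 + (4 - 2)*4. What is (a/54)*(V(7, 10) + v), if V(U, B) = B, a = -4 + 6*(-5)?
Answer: -136/9 ≈ -15.111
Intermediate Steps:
a = -34 (a = -4 - 30 = -34)
v = 14 (v = 6 + 2*4 = 6 + 8 = 14)
(a/54)*(V(7, 10) + v) = (-34/54)*(10 + 14) = -34*1/54*24 = -17/27*24 = -136/9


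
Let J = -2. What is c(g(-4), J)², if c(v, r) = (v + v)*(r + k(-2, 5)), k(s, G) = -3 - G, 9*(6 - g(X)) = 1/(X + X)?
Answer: 4687225/324 ≈ 14467.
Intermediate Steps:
g(X) = 6 - 1/(18*X) (g(X) = 6 - 1/(9*(X + X)) = 6 - 1/(2*X)/9 = 6 - 1/(18*X))
c(v, r) = 2*v*(-8 + r) (c(v, r) = (v + v)*(r + (-3 - 1*5)) = (2*v)*(r + (-3 - 5)) = (2*v)*(r - 8) = (2*v)*(-8 + r) = 2*v*(-8 + r))
c(g(-4), J)² = (2*(6 - 1/18/(-4))*(-8 - 2))² = (2*(6 - 1/18*(-¼))*(-10))² = (2*(6 + 1/72)*(-10))² = (2*(433/72)*(-10))² = (-2165/18)² = 4687225/324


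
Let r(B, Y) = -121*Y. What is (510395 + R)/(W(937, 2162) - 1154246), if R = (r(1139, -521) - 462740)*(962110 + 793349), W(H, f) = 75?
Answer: 701654696446/1154171 ≈ 6.0793e+5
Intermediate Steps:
R = -701655206841 (R = (-121*(-521) - 462740)*(962110 + 793349) = (63041 - 462740)*1755459 = -399699*1755459 = -701655206841)
(510395 + R)/(W(937, 2162) - 1154246) = (510395 - 701655206841)/(75 - 1154246) = -701654696446/(-1154171) = -701654696446*(-1/1154171) = 701654696446/1154171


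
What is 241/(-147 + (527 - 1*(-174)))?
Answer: 241/554 ≈ 0.43502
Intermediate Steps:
241/(-147 + (527 - 1*(-174))) = 241/(-147 + (527 + 174)) = 241/(-147 + 701) = 241/554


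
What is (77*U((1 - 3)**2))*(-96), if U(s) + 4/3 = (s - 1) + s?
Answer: -41888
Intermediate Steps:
U(s) = -7/3 + 2*s (U(s) = -4/3 + ((s - 1) + s) = -4/3 + ((-1 + s) + s) = -4/3 + (-1 + 2*s) = -7/3 + 2*s)
(77*U((1 - 3)**2))*(-96) = (77*(-7/3 + 2*(1 - 3)**2))*(-96) = (77*(-7/3 + 2*(-2)**2))*(-96) = (77*(-7/3 + 2*4))*(-96) = (77*(-7/3 + 8))*(-96) = (77*(17/3))*(-96) = (1309/3)*(-96) = -41888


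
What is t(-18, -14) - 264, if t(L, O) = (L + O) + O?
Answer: -310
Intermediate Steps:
t(L, O) = L + 2*O
t(-18, -14) - 264 = (-18 + 2*(-14)) - 264 = (-18 - 28) - 264 = -46 - 264 = -310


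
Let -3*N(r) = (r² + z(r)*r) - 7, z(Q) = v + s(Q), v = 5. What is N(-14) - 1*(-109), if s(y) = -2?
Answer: 60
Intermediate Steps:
z(Q) = 3 (z(Q) = 5 - 2 = 3)
N(r) = 7/3 - r - r²/3 (N(r) = -((r² + 3*r) - 7)/3 = -(-7 + r² + 3*r)/3 = 7/3 - r - r²/3)
N(-14) - 1*(-109) = (7/3 - 1*(-14) - ⅓*(-14)²) - 1*(-109) = (7/3 + 14 - ⅓*196) + 109 = (7/3 + 14 - 196/3) + 109 = -49 + 109 = 60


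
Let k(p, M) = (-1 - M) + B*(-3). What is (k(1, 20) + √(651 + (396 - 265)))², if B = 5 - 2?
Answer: (30 - √782)² ≈ 4.1442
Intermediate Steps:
B = 3
k(p, M) = -10 - M (k(p, M) = (-1 - M) + 3*(-3) = (-1 - M) - 9 = -10 - M)
(k(1, 20) + √(651 + (396 - 265)))² = ((-10 - 1*20) + √(651 + (396 - 265)))² = ((-10 - 20) + √(651 + 131))² = (-30 + √782)²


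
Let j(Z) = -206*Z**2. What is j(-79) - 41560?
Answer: -1327206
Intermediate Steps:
j(-79) - 41560 = -206*(-79)**2 - 41560 = -206*6241 - 41560 = -1285646 - 41560 = -1327206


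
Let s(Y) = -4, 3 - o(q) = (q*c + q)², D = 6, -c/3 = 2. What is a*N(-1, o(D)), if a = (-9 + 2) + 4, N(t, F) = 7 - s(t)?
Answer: -33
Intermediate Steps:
c = -6 (c = -3*2 = -6)
o(q) = 3 - 25*q² (o(q) = 3 - (q*(-6) + q)² = 3 - (-6*q + q)² = 3 - (-5*q)² = 3 - 25*q²)
N(t, F) = 11 (N(t, F) = 7 - 1*(-4) = 7 + 4 = 11)
a = -3 (a = -7 + 4 = -3)
a*N(-1, o(D)) = -3*11 = -33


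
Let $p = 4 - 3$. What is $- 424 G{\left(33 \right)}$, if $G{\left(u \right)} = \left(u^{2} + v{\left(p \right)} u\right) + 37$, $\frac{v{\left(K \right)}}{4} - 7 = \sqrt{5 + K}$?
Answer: $-869200 - 55968 \sqrt{6} \approx -1.0063 \cdot 10^{6}$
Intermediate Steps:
$p = 1$
$v{\left(K \right)} = 28 + 4 \sqrt{5 + K}$
$G{\left(u \right)} = 37 + u^{2} + u \left(28 + 4 \sqrt{6}\right)$ ($G{\left(u \right)} = \left(u^{2} + \left(28 + 4 \sqrt{5 + 1}\right) u\right) + 37 = \left(u^{2} + \left(28 + 4 \sqrt{6}\right) u\right) + 37 = \left(u^{2} + u \left(28 + 4 \sqrt{6}\right)\right) + 37 = 37 + u^{2} + u \left(28 + 4 \sqrt{6}\right)$)
$- 424 G{\left(33 \right)} = - 424 \left(37 + 33^{2} + 4 \cdot 33 \left(7 + \sqrt{6}\right)\right) = - 424 \left(37 + 1089 + \left(924 + 132 \sqrt{6}\right)\right) = - 424 \left(2050 + 132 \sqrt{6}\right) = -869200 - 55968 \sqrt{6}$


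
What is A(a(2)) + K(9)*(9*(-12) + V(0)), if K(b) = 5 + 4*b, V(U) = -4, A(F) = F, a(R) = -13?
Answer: -4605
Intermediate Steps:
A(a(2)) + K(9)*(9*(-12) + V(0)) = -13 + (5 + 4*9)*(9*(-12) - 4) = -13 + (5 + 36)*(-108 - 4) = -13 + 41*(-112) = -13 - 4592 = -4605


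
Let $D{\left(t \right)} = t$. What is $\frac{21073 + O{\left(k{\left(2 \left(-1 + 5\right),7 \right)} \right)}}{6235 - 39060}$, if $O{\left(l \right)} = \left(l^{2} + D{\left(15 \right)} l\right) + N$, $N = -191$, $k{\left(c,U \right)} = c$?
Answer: $- \frac{21066}{32825} \approx -0.64177$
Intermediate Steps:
$O{\left(l \right)} = -191 + l^{2} + 15 l$ ($O{\left(l \right)} = \left(l^{2} + 15 l\right) - 191 = -191 + l^{2} + 15 l$)
$\frac{21073 + O{\left(k{\left(2 \left(-1 + 5\right),7 \right)} \right)}}{6235 - 39060} = \frac{21073 + \left(-191 + \left(2 \left(-1 + 5\right)\right)^{2} + 15 \cdot 2 \left(-1 + 5\right)\right)}{6235 - 39060} = \frac{21073 + \left(-191 + \left(2 \cdot 4\right)^{2} + 15 \cdot 2 \cdot 4\right)}{-32825} = \left(21073 + \left(-191 + 8^{2} + 15 \cdot 8\right)\right) \left(- \frac{1}{32825}\right) = \left(21073 + \left(-191 + 64 + 120\right)\right) \left(- \frac{1}{32825}\right) = \left(21073 - 7\right) \left(- \frac{1}{32825}\right) = 21066 \left(- \frac{1}{32825}\right) = - \frac{21066}{32825}$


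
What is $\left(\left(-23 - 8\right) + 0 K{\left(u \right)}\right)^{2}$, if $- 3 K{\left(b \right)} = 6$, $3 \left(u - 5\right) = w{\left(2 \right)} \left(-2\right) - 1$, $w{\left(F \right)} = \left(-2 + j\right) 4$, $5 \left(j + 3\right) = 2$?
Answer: $961$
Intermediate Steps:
$j = - \frac{13}{5}$ ($j = -3 + \frac{1}{5} \cdot 2 = -3 + \frac{2}{5} = - \frac{13}{5} \approx -2.6$)
$w{\left(F \right)} = - \frac{92}{5}$ ($w{\left(F \right)} = \left(-2 - \frac{13}{5}\right) 4 = \left(- \frac{23}{5}\right) 4 = - \frac{92}{5}$)
$u = \frac{254}{15}$ ($u = 5 + \frac{\left(- \frac{92}{5}\right) \left(-2\right) - 1}{3} = 5 + \frac{\frac{184}{5} - 1}{3} = 5 + \frac{1}{3} \cdot \frac{179}{5} = 5 + \frac{179}{15} = \frac{254}{15} \approx 16.933$)
$K{\left(b \right)} = -2$ ($K{\left(b \right)} = \left(- \frac{1}{3}\right) 6 = -2$)
$\left(\left(-23 - 8\right) + 0 K{\left(u \right)}\right)^{2} = \left(\left(-23 - 8\right) + 0 \left(-2\right)\right)^{2} = \left(-31 + 0\right)^{2} = \left(-31\right)^{2} = 961$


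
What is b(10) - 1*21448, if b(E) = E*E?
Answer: -21348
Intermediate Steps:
b(E) = E**2
b(10) - 1*21448 = 10**2 - 1*21448 = 100 - 21448 = -21348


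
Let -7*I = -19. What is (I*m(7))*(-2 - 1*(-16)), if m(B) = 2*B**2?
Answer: 3724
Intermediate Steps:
I = 19/7 (I = -1/7*(-19) = 19/7 ≈ 2.7143)
(I*m(7))*(-2 - 1*(-16)) = (19*(2*7**2)/7)*(-2 - 1*(-16)) = (19*(2*49)/7)*(-2 + 16) = ((19/7)*98)*14 = 266*14 = 3724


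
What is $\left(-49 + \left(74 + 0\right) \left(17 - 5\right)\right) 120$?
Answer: $100680$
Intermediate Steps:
$\left(-49 + \left(74 + 0\right) \left(17 - 5\right)\right) 120 = \left(-49 + 74 \cdot 12\right) 120 = \left(-49 + 888\right) 120 = 839 \cdot 120 = 100680$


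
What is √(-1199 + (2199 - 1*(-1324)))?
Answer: 2*√581 ≈ 48.208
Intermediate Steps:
√(-1199 + (2199 - 1*(-1324))) = √(-1199 + (2199 + 1324)) = √(-1199 + 3523) = √2324 = 2*√581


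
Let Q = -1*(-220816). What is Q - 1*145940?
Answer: 74876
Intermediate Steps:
Q = 220816
Q - 1*145940 = 220816 - 1*145940 = 220816 - 145940 = 74876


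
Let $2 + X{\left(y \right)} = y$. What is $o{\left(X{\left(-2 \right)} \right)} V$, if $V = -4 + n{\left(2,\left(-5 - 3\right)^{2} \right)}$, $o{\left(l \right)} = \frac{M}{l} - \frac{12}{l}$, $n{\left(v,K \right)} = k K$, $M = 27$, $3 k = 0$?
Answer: $15$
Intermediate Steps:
$k = 0$ ($k = \frac{1}{3} \cdot 0 = 0$)
$X{\left(y \right)} = -2 + y$
$n{\left(v,K \right)} = 0$ ($n{\left(v,K \right)} = 0 K = 0$)
$o{\left(l \right)} = \frac{15}{l}$ ($o{\left(l \right)} = \frac{27}{l} - \frac{12}{l} = \frac{15}{l}$)
$V = -4$ ($V = -4 + 0 = -4$)
$o{\left(X{\left(-2 \right)} \right)} V = \frac{15}{-2 - 2} \left(-4\right) = \frac{15}{-4} \left(-4\right) = 15 \left(- \frac{1}{4}\right) \left(-4\right) = \left(- \frac{15}{4}\right) \left(-4\right) = 15$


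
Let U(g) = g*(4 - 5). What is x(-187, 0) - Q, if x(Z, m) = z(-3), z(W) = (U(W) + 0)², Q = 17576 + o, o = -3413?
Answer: -14154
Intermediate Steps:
U(g) = -g (U(g) = g*(-1) = -g)
Q = 14163 (Q = 17576 - 3413 = 14163)
z(W) = W² (z(W) = (-W + 0)² = (-W)² = W²)
x(Z, m) = 9 (x(Z, m) = (-3)² = 9)
x(-187, 0) - Q = 9 - 1*14163 = 9 - 14163 = -14154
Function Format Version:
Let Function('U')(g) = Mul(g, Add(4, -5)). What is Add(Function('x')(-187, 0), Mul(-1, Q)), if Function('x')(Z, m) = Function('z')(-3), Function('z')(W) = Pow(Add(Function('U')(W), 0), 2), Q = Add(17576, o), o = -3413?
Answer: -14154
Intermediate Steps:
Function('U')(g) = Mul(-1, g) (Function('U')(g) = Mul(g, -1) = Mul(-1, g))
Q = 14163 (Q = Add(17576, -3413) = 14163)
Function('z')(W) = Pow(W, 2) (Function('z')(W) = Pow(Add(Mul(-1, W), 0), 2) = Pow(Mul(-1, W), 2) = Pow(W, 2))
Function('x')(Z, m) = 9 (Function('x')(Z, m) = Pow(-3, 2) = 9)
Add(Function('x')(-187, 0), Mul(-1, Q)) = Add(9, Mul(-1, 14163)) = Add(9, -14163) = -14154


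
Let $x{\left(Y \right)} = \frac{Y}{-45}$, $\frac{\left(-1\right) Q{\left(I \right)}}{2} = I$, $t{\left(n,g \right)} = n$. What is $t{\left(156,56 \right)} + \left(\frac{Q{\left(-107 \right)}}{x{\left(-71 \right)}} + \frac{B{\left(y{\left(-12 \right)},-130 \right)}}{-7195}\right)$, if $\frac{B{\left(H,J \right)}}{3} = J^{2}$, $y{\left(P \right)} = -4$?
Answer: $\frac{29075994}{102169} \approx 284.59$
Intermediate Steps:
$B{\left(H,J \right)} = 3 J^{2}$
$Q{\left(I \right)} = - 2 I$
$x{\left(Y \right)} = - \frac{Y}{45}$ ($x{\left(Y \right)} = Y \left(- \frac{1}{45}\right) = - \frac{Y}{45}$)
$t{\left(156,56 \right)} + \left(\frac{Q{\left(-107 \right)}}{x{\left(-71 \right)}} + \frac{B{\left(y{\left(-12 \right)},-130 \right)}}{-7195}\right) = 156 + \left(\frac{\left(-2\right) \left(-107\right)}{\left(- \frac{1}{45}\right) \left(-71\right)} + \frac{3 \left(-130\right)^{2}}{-7195}\right) = 156 + \left(\frac{214}{\frac{71}{45}} + 3 \cdot 16900 \left(- \frac{1}{7195}\right)\right) = 156 + \left(214 \cdot \frac{45}{71} + 50700 \left(- \frac{1}{7195}\right)\right) = 156 + \left(\frac{9630}{71} - \frac{10140}{1439}\right) = 156 + \frac{13137630}{102169} = \frac{29075994}{102169}$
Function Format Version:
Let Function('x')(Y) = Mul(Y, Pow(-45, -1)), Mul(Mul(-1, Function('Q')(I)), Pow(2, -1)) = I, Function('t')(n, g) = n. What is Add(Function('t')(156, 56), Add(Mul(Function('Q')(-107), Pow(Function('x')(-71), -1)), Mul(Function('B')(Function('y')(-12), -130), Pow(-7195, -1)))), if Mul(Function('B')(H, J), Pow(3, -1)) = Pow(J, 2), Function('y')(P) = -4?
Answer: Rational(29075994, 102169) ≈ 284.59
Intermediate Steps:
Function('B')(H, J) = Mul(3, Pow(J, 2))
Function('Q')(I) = Mul(-2, I)
Function('x')(Y) = Mul(Rational(-1, 45), Y) (Function('x')(Y) = Mul(Y, Rational(-1, 45)) = Mul(Rational(-1, 45), Y))
Add(Function('t')(156, 56), Add(Mul(Function('Q')(-107), Pow(Function('x')(-71), -1)), Mul(Function('B')(Function('y')(-12), -130), Pow(-7195, -1)))) = Add(156, Add(Mul(Mul(-2, -107), Pow(Mul(Rational(-1, 45), -71), -1)), Mul(Mul(3, Pow(-130, 2)), Pow(-7195, -1)))) = Add(156, Add(Mul(214, Pow(Rational(71, 45), -1)), Mul(Mul(3, 16900), Rational(-1, 7195)))) = Add(156, Add(Mul(214, Rational(45, 71)), Mul(50700, Rational(-1, 7195)))) = Add(156, Add(Rational(9630, 71), Rational(-10140, 1439))) = Add(156, Rational(13137630, 102169)) = Rational(29075994, 102169)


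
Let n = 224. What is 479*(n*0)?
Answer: 0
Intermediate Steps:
479*(n*0) = 479*(224*0) = 479*0 = 0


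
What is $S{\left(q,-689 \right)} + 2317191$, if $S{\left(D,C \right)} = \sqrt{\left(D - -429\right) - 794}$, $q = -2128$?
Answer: $2317191 + 3 i \sqrt{277} \approx 2.3172 \cdot 10^{6} + 49.93 i$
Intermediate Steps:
$S{\left(D,C \right)} = \sqrt{-365 + D}$ ($S{\left(D,C \right)} = \sqrt{\left(D + 429\right) - 794} = \sqrt{\left(429 + D\right) - 794} = \sqrt{-365 + D}$)
$S{\left(q,-689 \right)} + 2317191 = \sqrt{-365 - 2128} + 2317191 = \sqrt{-2493} + 2317191 = 3 i \sqrt{277} + 2317191 = 2317191 + 3 i \sqrt{277}$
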